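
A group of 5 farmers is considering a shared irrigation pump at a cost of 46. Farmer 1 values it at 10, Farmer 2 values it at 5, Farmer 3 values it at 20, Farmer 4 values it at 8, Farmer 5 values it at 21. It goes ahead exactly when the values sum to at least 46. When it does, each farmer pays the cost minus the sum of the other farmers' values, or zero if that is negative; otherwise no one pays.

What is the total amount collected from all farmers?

Total value 64 ≥ cost 46, so it is built.
Farmer 1: others sum to 54; max(0, 46 - 54) = 0.
Farmer 2: others sum to 59; max(0, 46 - 59) = 0.
Farmer 3: others sum to 44; max(0, 46 - 44) = 2.
Farmer 4: others sum to 56; max(0, 46 - 56) = 0.
Farmer 5: others sum to 43; max(0, 46 - 43) = 3.
Total collected = 0 + 0 + 2 + 0 + 3 = 5.

5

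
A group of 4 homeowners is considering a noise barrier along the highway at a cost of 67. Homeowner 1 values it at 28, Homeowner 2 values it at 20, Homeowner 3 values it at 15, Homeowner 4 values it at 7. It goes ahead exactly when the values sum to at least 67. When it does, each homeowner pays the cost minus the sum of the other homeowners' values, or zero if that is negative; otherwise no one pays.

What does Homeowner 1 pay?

25

Total value 70 ≥ cost 67, so the project is built.
The other homeowners' values sum to 42.
Cost minus that sum is 67 - 42 = 25.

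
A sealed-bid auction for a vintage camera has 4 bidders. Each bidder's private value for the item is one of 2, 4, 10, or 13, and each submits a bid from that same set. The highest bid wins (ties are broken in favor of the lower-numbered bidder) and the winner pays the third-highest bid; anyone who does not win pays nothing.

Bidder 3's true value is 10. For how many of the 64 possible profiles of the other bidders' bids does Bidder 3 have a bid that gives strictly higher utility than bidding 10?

Others bid (2, 2, 13): truth gives 0; bid 13 gives 8 > 0. Violating.
Others bid (2, 4, 13): truth gives 0; bid 13 gives 6 > 0. Violating.
Others bid (2, 10, 2): truth gives 0; bid 13 gives 8 > 0. Violating.
Others bid (2, 10, 4): truth gives 0; bid 13 gives 6 > 0. Violating.
Others bid (2, 2, 2): truth gives 8; no alternative beats it.
Others bid (2, 2, 4): truth gives 8; no alternative beats it.
(Checking all 64 profiles: 12 have a profitable deviation, 52 do not.)

12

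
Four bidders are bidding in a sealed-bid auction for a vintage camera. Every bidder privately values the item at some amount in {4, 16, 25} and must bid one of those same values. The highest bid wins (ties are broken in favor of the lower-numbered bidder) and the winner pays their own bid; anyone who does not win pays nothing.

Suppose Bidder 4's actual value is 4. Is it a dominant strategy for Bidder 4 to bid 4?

Check each profile of the others' bids and compare truth against every alternative bid.
Others bid (4, 4, 4): truth gives 0, best alternative gives -12.
Others bid (4, 4, 16): truth gives 0, best alternative gives 0.
Others bid (4, 4, 25): truth gives 0, best alternative gives 0.
Others bid (4, 16, 4): truth gives 0, best alternative gives 0.
Others bid (4, 16, 16): truth gives 0, best alternative gives 0.
Others bid (4, 16, 25): truth gives 0, best alternative gives 0.
(Remaining 21 profiles checked similarly; truth is weakly best in each.)
In every case the truthful bid is at least as good as any alternative, so it is a dominant strategy.

Yes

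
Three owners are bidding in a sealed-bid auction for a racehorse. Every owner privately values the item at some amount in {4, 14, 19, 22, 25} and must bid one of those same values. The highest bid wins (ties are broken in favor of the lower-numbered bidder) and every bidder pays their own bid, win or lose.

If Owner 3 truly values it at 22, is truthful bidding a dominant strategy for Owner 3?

Consider the case where Owner 1 bids 4 and Owner 2 bids 4.
Truthful bid 22: wins, pays 22, utility 22 - 22 = 0.
Bid 14 instead: wins, pays 14, utility 22 - 14 = 8.
Since 8 > 0, bidding 14 is strictly better here, so truthful bidding is not dominant.

No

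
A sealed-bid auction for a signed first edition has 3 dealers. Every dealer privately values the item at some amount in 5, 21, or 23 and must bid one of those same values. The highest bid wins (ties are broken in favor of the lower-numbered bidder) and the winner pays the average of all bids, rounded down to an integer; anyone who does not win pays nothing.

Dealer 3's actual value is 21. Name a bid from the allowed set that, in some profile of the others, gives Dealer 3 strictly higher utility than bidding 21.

23

Suppose Dealer 1 bids 5 and Dealer 2 bids 21.
Bid 21: loses, pays 0, utility 0.
Bid 23: wins, pays 16, utility 21 - 16 = 5.
So bidding 23 beats truth here (5 > 0).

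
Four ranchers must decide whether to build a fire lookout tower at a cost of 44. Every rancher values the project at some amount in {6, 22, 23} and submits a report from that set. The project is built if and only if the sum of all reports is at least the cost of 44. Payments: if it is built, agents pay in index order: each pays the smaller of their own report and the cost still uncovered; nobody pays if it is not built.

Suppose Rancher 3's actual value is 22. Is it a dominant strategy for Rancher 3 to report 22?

Consider the case where Rancher 1 reports 6, Rancher 2 reports 22 and Rancher 4 reports 22.
Truthful report 22: project built, pays 16, utility 22 - 16 = 6.
Report 6 instead: project built, pays 6, utility 22 - 6 = 16.
Since 16 > 6, reporting 6 is strictly better here, so truthful reporting is not dominant.

No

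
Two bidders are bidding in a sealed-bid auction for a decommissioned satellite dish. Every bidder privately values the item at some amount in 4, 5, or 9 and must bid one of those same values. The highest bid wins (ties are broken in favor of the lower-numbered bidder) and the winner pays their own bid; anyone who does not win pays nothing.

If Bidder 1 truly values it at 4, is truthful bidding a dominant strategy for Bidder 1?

Check each profile of the others' bids and compare truth against every alternative bid.
Others bid (4): truth gives 0, best alternative gives -1.
Others bid (5): truth gives 0, best alternative gives -1.
Others bid (9): truth gives 0, best alternative gives 0.
In every case the truthful bid is at least as good as any alternative, so it is a dominant strategy.

Yes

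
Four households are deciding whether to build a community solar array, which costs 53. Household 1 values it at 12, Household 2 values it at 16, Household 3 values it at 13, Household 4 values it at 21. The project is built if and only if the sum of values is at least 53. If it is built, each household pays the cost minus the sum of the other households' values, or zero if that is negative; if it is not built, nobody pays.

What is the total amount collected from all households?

26

Total value 62 ≥ cost 53, so it is built.
Household 1: others sum to 50; max(0, 53 - 50) = 3.
Household 2: others sum to 46; max(0, 53 - 46) = 7.
Household 3: others sum to 49; max(0, 53 - 49) = 4.
Household 4: others sum to 41; max(0, 53 - 41) = 12.
Total collected = 3 + 7 + 4 + 12 = 26.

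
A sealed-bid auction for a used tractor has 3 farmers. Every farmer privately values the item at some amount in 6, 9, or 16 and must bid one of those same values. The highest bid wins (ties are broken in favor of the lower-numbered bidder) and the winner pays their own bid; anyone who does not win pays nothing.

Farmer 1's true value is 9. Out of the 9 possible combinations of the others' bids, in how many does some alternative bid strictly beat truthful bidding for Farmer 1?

1

Others bid (6, 6): truth gives 0; bid 6 gives 3 > 0. Violating.
Others bid (6, 9): truth gives 0; no alternative beats it.
Others bid (6, 16): truth gives 0; no alternative beats it.
(Checking all 9 profiles: 1 has a profitable deviation, 8 do not.)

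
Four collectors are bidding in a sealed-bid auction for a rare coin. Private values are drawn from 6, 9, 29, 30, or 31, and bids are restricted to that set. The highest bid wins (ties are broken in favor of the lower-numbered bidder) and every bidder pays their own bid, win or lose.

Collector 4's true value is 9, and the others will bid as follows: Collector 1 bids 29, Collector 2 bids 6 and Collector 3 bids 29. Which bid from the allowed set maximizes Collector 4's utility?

Bid 6: loses but pays 6, utility -6.
Bid 9: loses but pays 9, utility -9.
Bid 29: loses but pays 29, utility -29.
Bid 30: wins, pays 30, utility 9 - 30 = -21.
Bid 31: wins, pays 31, utility 9 - 31 = -22.
The best choice is 6 with utility -6.

6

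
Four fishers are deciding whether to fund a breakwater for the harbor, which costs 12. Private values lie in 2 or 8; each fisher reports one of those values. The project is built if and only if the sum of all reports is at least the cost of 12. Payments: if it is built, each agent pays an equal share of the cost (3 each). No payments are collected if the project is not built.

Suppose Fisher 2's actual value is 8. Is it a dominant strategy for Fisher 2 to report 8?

Check each profile of the others' reports and compare truth against every alternative report.
Others report (2, 2, 2): truth gives 5, best alternative gives 0.
Others report (2, 2, 8): truth gives 5, best alternative gives 5.
Others report (2, 8, 2): truth gives 5, best alternative gives 5.
Others report (2, 8, 8): truth gives 5, best alternative gives 5.
Others report (8, 2, 2): truth gives 5, best alternative gives 5.
Others report (8, 2, 8): truth gives 5, best alternative gives 5.
(Remaining 2 profiles checked similarly; truth is weakly best in each.)
In every case the truthful report is at least as good as any alternative, so it is a dominant strategy.

Yes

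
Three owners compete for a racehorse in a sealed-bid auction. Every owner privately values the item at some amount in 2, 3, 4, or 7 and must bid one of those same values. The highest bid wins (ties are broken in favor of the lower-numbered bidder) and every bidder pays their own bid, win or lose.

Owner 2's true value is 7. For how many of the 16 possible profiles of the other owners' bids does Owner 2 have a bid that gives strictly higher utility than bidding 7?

Others bid (2, 2): truth gives 0; bid 3 gives 4 > 0. Violating.
Others bid (2, 3): truth gives 0; bid 3 gives 4 > 0. Violating.
Others bid (2, 4): truth gives 0; bid 4 gives 3 > 0. Violating.
Others bid (3, 2): truth gives 0; bid 4 gives 3 > 0. Violating.
Others bid (2, 7): truth gives 0; no alternative beats it.
Others bid (3, 7): truth gives 0; no alternative beats it.
(Checking all 16 profiles: 10 have a profitable deviation, 6 do not.)

10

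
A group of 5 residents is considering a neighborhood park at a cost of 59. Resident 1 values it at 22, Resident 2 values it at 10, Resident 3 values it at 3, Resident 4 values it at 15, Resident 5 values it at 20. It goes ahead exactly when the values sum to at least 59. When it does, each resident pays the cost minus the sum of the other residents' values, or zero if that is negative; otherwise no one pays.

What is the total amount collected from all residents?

24

Total value 70 ≥ cost 59, so it is built.
Resident 1: others sum to 48; max(0, 59 - 48) = 11.
Resident 2: others sum to 60; max(0, 59 - 60) = 0.
Resident 3: others sum to 67; max(0, 59 - 67) = 0.
Resident 4: others sum to 55; max(0, 59 - 55) = 4.
Resident 5: others sum to 50; max(0, 59 - 50) = 9.
Total collected = 11 + 0 + 0 + 4 + 9 = 24.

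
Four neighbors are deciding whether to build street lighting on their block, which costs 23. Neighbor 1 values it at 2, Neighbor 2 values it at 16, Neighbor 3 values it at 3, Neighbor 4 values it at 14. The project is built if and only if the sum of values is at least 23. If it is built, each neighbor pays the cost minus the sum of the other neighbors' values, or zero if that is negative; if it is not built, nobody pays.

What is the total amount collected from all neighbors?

Total value 35 ≥ cost 23, so it is built.
Neighbor 1: others sum to 33; max(0, 23 - 33) = 0.
Neighbor 2: others sum to 19; max(0, 23 - 19) = 4.
Neighbor 3: others sum to 32; max(0, 23 - 32) = 0.
Neighbor 4: others sum to 21; max(0, 23 - 21) = 2.
Total collected = 0 + 4 + 0 + 2 = 6.

6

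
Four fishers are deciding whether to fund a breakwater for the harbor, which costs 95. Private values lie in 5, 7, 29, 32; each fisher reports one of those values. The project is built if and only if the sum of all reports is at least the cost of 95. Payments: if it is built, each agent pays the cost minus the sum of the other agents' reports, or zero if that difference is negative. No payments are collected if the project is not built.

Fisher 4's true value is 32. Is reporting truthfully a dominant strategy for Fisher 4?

Check each profile of the others' reports and compare truth against every alternative report.
Others report (7, 29, 29): truth gives 2, best alternative gives 0.
Others report (29, 7, 29): truth gives 2, best alternative gives 0.
Others report (29, 29, 7): truth gives 2, best alternative gives 0.
Others report (32, 32, 32): truth gives 32, best alternative gives 32.
Others report (29, 32, 32): truth gives 30, best alternative gives 30.
Others report (32, 29, 32): truth gives 30, best alternative gives 30.
(Remaining 58 profiles checked similarly; truth is weakly best in each.)
In every case the truthful report is at least as good as any alternative, so it is a dominant strategy.

Yes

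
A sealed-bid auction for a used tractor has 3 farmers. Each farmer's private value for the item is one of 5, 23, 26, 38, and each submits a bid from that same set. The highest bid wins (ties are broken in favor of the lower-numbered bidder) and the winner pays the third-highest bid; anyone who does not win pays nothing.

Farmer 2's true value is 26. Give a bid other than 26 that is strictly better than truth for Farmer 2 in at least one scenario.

38

Suppose Farmer 1 bids 5 and Farmer 3 bids 38.
Bid 26: loses, pays 0, utility 0.
Bid 38: wins, pays 5, utility 26 - 5 = 21.
So bidding 38 beats truth here (21 > 0).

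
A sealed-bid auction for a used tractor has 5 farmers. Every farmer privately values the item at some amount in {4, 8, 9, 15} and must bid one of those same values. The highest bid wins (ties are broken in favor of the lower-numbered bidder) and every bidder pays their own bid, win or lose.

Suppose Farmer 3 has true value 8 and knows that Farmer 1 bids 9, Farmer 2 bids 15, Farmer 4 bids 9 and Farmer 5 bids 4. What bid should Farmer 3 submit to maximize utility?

Bid 4: loses but pays 4, utility -4.
Bid 8: loses but pays 8, utility -8.
Bid 9: loses but pays 9, utility -9.
Bid 15: loses but pays 15, utility -15.
The best choice is 4 with utility -4.

4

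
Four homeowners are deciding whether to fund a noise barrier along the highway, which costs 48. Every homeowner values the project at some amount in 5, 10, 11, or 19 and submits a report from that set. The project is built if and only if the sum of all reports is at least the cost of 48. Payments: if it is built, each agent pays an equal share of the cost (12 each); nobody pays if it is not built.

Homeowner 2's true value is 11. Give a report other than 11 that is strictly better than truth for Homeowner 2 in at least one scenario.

Suppose Homeowner 1 reports 10, Homeowner 3 reports 10 and Homeowner 4 reports 19.
Report 11: project built, pays 12, utility 11 - 12 = -1.
Report 5: project not built, utility 0.
So reporting 5 beats truth here (0 > -1).

5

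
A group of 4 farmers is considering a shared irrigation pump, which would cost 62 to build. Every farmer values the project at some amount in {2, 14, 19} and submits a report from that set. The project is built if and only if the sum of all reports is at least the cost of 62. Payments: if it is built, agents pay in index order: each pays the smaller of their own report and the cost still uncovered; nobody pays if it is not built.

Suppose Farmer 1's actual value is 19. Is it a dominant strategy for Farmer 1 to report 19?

No

Consider the case where Farmer 2 reports 14, Farmer 3 reports 19 and Farmer 4 reports 19.
Truthful report 19: project built, pays 19, utility 19 - 19 = 0.
Report 14 instead: project built, pays 14, utility 19 - 14 = 5.
Since 5 > 0, reporting 14 is strictly better here, so truthful reporting is not dominant.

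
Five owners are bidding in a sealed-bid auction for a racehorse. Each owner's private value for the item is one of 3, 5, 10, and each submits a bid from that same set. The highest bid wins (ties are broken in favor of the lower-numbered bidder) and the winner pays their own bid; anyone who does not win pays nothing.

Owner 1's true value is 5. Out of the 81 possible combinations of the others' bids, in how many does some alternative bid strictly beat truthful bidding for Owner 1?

1

Others bid (3, 3, 3, 3): truth gives 0; bid 3 gives 2 > 0. Violating.
Others bid (3, 3, 3, 5): truth gives 0; no alternative beats it.
Others bid (3, 3, 3, 10): truth gives 0; no alternative beats it.
(Checking all 81 profiles: 1 has a profitable deviation, 80 do not.)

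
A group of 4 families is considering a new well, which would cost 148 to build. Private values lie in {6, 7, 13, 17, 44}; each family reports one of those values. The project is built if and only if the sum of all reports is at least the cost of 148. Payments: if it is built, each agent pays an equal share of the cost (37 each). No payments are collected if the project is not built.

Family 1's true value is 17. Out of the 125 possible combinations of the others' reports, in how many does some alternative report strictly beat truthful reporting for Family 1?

1

Others report (44, 44, 44): truth gives -20; report 6 gives 0 > -20. Violating.
Others report (6, 6, 6): truth gives 0; no alternative beats it.
Others report (6, 6, 7): truth gives 0; no alternative beats it.
(Checking all 125 profiles: 1 has a profitable deviation, 124 do not.)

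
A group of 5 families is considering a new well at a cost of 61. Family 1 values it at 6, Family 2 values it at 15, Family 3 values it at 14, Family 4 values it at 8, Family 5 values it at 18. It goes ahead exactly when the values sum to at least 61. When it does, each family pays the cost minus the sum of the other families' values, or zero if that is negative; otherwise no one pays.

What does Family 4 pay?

8

Total value 61 ≥ cost 61, so the project is built.
The other families' values sum to 53.
Cost minus that sum is 61 - 53 = 8.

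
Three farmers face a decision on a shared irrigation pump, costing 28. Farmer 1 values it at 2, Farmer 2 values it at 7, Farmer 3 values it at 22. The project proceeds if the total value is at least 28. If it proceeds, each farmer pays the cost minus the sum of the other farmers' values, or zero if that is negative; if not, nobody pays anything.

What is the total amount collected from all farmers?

Total value 31 ≥ cost 28, so it is built.
Farmer 1: others sum to 29; max(0, 28 - 29) = 0.
Farmer 2: others sum to 24; max(0, 28 - 24) = 4.
Farmer 3: others sum to 9; max(0, 28 - 9) = 19.
Total collected = 0 + 4 + 19 = 23.

23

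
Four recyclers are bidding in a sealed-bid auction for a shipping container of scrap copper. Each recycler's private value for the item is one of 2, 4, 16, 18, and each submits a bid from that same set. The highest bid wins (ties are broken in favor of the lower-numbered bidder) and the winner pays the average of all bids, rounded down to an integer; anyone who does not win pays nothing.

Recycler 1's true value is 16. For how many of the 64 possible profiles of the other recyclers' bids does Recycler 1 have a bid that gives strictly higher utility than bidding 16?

38

Others bid (2, 2, 2): truth gives 11; bid 2 gives 14 > 11. Violating.
Others bid (2, 2, 4): truth gives 10; bid 4 gives 13 > 10. Violating.
Others bid (2, 2, 18): truth gives 0; bid 18 gives 6 > 0. Violating.
Others bid (2, 4, 2): truth gives 10; bid 4 gives 13 > 10. Violating.
Others bid (2, 2, 16): truth gives 7; no alternative beats it.
Others bid (2, 4, 16): truth gives 7; no alternative beats it.
(Checking all 64 profiles: 38 have a profitable deviation, 26 do not.)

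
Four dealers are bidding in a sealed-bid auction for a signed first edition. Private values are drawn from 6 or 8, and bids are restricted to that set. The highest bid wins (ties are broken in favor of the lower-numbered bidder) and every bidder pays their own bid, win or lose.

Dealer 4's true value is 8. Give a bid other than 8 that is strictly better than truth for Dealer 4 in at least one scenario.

Suppose Dealer 1 bids 6, Dealer 2 bids 6 and Dealer 3 bids 8.
Bid 8: loses but pays 8, utility -8.
Bid 6: loses but pays 6, utility -6.
So bidding 6 beats truth here (-6 > -8).

6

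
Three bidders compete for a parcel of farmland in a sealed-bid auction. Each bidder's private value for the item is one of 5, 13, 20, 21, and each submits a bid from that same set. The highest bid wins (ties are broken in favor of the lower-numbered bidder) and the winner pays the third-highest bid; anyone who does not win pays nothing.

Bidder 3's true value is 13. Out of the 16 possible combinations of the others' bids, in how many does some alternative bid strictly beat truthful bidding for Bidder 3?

Others bid (5, 13): truth gives 0; bid 20 gives 8 > 0. Violating.
Others bid (5, 20): truth gives 0; bid 21 gives 8 > 0. Violating.
Others bid (13, 5): truth gives 0; bid 20 gives 8 > 0. Violating.
Others bid (20, 5): truth gives 0; bid 21 gives 8 > 0. Violating.
Others bid (5, 5): truth gives 8; no alternative beats it.
Others bid (5, 21): truth gives 0; no alternative beats it.
(Checking all 16 profiles: 4 have a profitable deviation, 12 do not.)

4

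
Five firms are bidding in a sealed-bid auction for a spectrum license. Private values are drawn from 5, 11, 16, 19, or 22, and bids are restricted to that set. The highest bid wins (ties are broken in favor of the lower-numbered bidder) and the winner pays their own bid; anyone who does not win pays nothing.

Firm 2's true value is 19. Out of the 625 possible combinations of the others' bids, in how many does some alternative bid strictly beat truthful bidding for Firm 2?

Others bid (5, 5, 5, 5): truth gives 0; bid 11 gives 8 > 0. Violating.
Others bid (5, 5, 5, 11): truth gives 0; bid 11 gives 8 > 0. Violating.
Others bid (5, 5, 5, 16): truth gives 0; bid 16 gives 3 > 0. Violating.
Others bid (5, 5, 11, 5): truth gives 0; bid 11 gives 8 > 0. Violating.
Others bid (5, 5, 5, 19): truth gives 0; no alternative beats it.
Others bid (5, 5, 5, 22): truth gives 0; no alternative beats it.
(Checking all 625 profiles: 54 have a profitable deviation, 571 do not.)

54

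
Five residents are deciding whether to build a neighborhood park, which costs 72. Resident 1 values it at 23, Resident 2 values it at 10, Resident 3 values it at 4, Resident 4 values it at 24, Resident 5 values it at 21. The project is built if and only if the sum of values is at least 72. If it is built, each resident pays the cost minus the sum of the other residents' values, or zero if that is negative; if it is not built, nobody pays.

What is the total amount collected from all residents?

38

Total value 82 ≥ cost 72, so it is built.
Resident 1: others sum to 59; max(0, 72 - 59) = 13.
Resident 2: others sum to 72; max(0, 72 - 72) = 0.
Resident 3: others sum to 78; max(0, 72 - 78) = 0.
Resident 4: others sum to 58; max(0, 72 - 58) = 14.
Resident 5: others sum to 61; max(0, 72 - 61) = 11.
Total collected = 13 + 0 + 0 + 14 + 11 = 38.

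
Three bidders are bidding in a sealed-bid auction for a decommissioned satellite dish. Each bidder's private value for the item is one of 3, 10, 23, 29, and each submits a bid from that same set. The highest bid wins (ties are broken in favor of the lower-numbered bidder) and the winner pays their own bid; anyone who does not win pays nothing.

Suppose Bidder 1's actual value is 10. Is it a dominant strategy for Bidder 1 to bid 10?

No

Consider the case where Bidder 2 bids 3 and Bidder 3 bids 3.
Truthful bid 10: wins, pays 10, utility 10 - 10 = 0.
Bid 3 instead: wins, pays 3, utility 10 - 3 = 7.
Since 7 > 0, bidding 3 is strictly better here, so truthful bidding is not dominant.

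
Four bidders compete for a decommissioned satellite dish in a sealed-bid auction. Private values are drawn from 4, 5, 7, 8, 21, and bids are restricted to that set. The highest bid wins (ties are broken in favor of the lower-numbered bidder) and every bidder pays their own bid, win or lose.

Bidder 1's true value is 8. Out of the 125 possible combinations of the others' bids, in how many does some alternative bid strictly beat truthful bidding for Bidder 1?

88

Others bid (4, 4, 4): truth gives 0; bid 4 gives 4 > 0. Violating.
Others bid (4, 4, 5): truth gives 0; bid 5 gives 3 > 0. Violating.
Others bid (4, 4, 7): truth gives 0; bid 7 gives 1 > 0. Violating.
Others bid (4, 4, 21): truth gives -8; bid 4 gives -4 > -8. Violating.
Others bid (4, 4, 8): truth gives 0; no alternative beats it.
Others bid (4, 5, 8): truth gives 0; no alternative beats it.
(Checking all 125 profiles: 88 have a profitable deviation, 37 do not.)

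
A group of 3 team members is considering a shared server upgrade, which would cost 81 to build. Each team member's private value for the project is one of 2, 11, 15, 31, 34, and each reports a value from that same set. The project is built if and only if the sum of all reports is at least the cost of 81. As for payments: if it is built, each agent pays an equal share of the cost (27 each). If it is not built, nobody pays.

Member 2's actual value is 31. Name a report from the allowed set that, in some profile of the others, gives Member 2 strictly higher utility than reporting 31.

34

Suppose Member 1 reports 15 and Member 3 reports 34.
Report 31: project not built, utility 0.
Report 34: project built, pays 27, utility 31 - 27 = 4.
So reporting 34 beats truth here (4 > 0).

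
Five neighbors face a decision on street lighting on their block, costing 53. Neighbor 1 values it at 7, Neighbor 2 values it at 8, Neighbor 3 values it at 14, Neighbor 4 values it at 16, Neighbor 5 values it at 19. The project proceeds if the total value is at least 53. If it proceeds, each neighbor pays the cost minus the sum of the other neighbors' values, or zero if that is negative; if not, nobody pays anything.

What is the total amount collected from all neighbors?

16

Total value 64 ≥ cost 53, so it is built.
Neighbor 1: others sum to 57; max(0, 53 - 57) = 0.
Neighbor 2: others sum to 56; max(0, 53 - 56) = 0.
Neighbor 3: others sum to 50; max(0, 53 - 50) = 3.
Neighbor 4: others sum to 48; max(0, 53 - 48) = 5.
Neighbor 5: others sum to 45; max(0, 53 - 45) = 8.
Total collected = 0 + 0 + 3 + 5 + 8 = 16.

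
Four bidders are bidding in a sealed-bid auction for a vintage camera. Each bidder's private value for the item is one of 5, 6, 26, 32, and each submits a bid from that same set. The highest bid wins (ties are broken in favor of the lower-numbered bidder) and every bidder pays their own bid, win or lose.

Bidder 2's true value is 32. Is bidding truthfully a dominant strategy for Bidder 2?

Consider the case where Bidder 1 bids 5, Bidder 3 bids 5 and Bidder 4 bids 5.
Truthful bid 32: wins, pays 32, utility 32 - 32 = 0.
Bid 6 instead: wins, pays 6, utility 32 - 6 = 26.
Since 26 > 0, bidding 6 is strictly better here, so truthful bidding is not dominant.

No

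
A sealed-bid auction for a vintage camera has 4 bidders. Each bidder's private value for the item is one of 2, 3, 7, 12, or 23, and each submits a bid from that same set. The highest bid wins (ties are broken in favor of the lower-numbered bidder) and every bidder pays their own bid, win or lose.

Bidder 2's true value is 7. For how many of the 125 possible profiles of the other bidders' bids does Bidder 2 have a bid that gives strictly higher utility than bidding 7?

Others bid (2, 2, 2): truth gives 0; bid 3 gives 4 > 0. Violating.
Others bid (2, 2, 3): truth gives 0; bid 3 gives 4 > 0. Violating.
Others bid (2, 2, 12): truth gives -7; bid 2 gives -2 > -7. Violating.
Others bid (2, 2, 23): truth gives -7; bid 2 gives -2 > -7. Violating.
Others bid (2, 2, 7): truth gives 0; no alternative beats it.
Others bid (2, 3, 7): truth gives 0; no alternative beats it.
(Checking all 125 profiles: 111 have a profitable deviation, 14 do not.)

111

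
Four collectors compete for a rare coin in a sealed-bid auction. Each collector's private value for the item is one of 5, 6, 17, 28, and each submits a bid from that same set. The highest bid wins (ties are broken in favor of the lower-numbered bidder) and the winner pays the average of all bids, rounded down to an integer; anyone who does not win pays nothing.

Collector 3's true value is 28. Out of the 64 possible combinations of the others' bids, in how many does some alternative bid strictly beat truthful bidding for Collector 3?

12

Others bid (5, 5, 5): truth gives 18; bid 6 gives 23 > 18. Violating.
Others bid (5, 5, 6): truth gives 17; bid 6 gives 23 > 17. Violating.
Others bid (5, 5, 17): truth gives 15; bid 17 gives 17 > 15. Violating.
Others bid (5, 6, 5): truth gives 17; bid 17 gives 20 > 17. Violating.
Others bid (5, 5, 28): truth gives 12; no alternative beats it.
Others bid (5, 6, 28): truth gives 12; no alternative beats it.
(Checking all 64 profiles: 12 have a profitable deviation, 52 do not.)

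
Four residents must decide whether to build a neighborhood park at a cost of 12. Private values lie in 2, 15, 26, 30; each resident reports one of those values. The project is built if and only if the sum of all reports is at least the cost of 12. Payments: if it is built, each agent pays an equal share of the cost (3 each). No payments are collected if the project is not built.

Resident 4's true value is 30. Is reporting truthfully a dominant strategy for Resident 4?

Check each profile of the others' reports and compare truth against every alternative report.
Others report (2, 2, 2): truth gives 27, best alternative gives 27.
Others report (2, 2, 15): truth gives 27, best alternative gives 27.
Others report (2, 2, 26): truth gives 27, best alternative gives 27.
Others report (2, 2, 30): truth gives 27, best alternative gives 27.
Others report (2, 15, 2): truth gives 27, best alternative gives 27.
Others report (2, 15, 15): truth gives 27, best alternative gives 27.
(Remaining 58 profiles checked similarly; truth is weakly best in each.)
In every case the truthful report is at least as good as any alternative, so it is a dominant strategy.

Yes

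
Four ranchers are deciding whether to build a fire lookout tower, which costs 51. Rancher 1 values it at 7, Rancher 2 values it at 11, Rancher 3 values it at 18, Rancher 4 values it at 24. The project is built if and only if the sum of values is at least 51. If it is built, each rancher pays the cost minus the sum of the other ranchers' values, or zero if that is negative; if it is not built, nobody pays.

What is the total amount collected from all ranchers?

Total value 60 ≥ cost 51, so it is built.
Rancher 1: others sum to 53; max(0, 51 - 53) = 0.
Rancher 2: others sum to 49; max(0, 51 - 49) = 2.
Rancher 3: others sum to 42; max(0, 51 - 42) = 9.
Rancher 4: others sum to 36; max(0, 51 - 36) = 15.
Total collected = 0 + 2 + 9 + 15 = 26.

26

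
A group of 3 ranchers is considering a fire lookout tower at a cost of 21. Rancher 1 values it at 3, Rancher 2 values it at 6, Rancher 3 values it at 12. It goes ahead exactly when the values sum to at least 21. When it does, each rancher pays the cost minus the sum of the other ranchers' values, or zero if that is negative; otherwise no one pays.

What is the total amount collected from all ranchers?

Total value 21 ≥ cost 21, so it is built.
Rancher 1: others sum to 18; max(0, 21 - 18) = 3.
Rancher 2: others sum to 15; max(0, 21 - 15) = 6.
Rancher 3: others sum to 9; max(0, 21 - 9) = 12.
Total collected = 3 + 6 + 12 = 21.

21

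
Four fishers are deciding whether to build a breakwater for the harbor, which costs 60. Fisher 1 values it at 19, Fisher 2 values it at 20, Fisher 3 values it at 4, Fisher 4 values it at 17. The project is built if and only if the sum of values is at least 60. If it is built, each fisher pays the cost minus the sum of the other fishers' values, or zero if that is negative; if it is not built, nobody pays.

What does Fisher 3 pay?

4

Total value 60 ≥ cost 60, so the project is built.
The other fishers' values sum to 56.
Cost minus that sum is 60 - 56 = 4.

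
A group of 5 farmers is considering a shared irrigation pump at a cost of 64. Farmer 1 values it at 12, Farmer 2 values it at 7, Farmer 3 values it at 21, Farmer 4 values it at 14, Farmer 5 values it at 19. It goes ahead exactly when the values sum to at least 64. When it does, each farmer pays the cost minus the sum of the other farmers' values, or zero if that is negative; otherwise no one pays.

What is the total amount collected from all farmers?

Total value 73 ≥ cost 64, so it is built.
Farmer 1: others sum to 61; max(0, 64 - 61) = 3.
Farmer 2: others sum to 66; max(0, 64 - 66) = 0.
Farmer 3: others sum to 52; max(0, 64 - 52) = 12.
Farmer 4: others sum to 59; max(0, 64 - 59) = 5.
Farmer 5: others sum to 54; max(0, 64 - 54) = 10.
Total collected = 3 + 0 + 12 + 5 + 10 = 30.

30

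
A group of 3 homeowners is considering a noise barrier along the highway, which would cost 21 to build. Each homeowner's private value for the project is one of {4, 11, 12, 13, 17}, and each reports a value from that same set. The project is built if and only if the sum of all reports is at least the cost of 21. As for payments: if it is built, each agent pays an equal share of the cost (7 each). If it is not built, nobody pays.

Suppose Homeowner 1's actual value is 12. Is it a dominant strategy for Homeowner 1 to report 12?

No

Consider the case where Homeowner 2 reports 4 and Homeowner 3 reports 4.
Truthful report 12: project not built, utility 0.
Report 13 instead: project built, pays 7, utility 12 - 7 = 5.
Since 5 > 0, reporting 13 is strictly better here, so truthful reporting is not dominant.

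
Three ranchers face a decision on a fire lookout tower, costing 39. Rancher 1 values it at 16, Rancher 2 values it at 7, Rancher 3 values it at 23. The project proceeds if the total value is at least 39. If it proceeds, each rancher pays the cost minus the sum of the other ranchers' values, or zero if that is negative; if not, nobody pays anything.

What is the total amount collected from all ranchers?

Total value 46 ≥ cost 39, so it is built.
Rancher 1: others sum to 30; max(0, 39 - 30) = 9.
Rancher 2: others sum to 39; max(0, 39 - 39) = 0.
Rancher 3: others sum to 23; max(0, 39 - 23) = 16.
Total collected = 9 + 0 + 16 = 25.

25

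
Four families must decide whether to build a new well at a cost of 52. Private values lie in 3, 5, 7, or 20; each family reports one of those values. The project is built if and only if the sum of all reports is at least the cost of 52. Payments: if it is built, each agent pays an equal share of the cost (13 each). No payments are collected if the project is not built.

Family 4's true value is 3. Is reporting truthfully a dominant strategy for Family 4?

Check each profile of the others' reports and compare truth against every alternative report.
Others report (7, 20, 20): truth gives 0, best alternative gives -10.
Others report (20, 7, 20): truth gives 0, best alternative gives -10.
Others report (20, 20, 7): truth gives 0, best alternative gives -10.
Others report (20, 20, 20): truth gives -10, best alternative gives -10.
Others report (3, 3, 3): truth gives 0, best alternative gives 0.
Others report (3, 3, 5): truth gives 0, best alternative gives 0.
(Remaining 58 profiles checked similarly; truth is weakly best in each.)
In every case the truthful report is at least as good as any alternative, so it is a dominant strategy.

Yes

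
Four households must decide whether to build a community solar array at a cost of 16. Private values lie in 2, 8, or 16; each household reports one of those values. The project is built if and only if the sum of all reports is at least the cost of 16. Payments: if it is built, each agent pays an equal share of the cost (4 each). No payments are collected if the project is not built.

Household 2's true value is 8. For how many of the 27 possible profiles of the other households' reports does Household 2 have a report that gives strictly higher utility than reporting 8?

1

Others report (2, 2, 2): truth gives 0; report 16 gives 4 > 0. Violating.
Others report (2, 2, 8): truth gives 4; no alternative beats it.
Others report (2, 2, 16): truth gives 4; no alternative beats it.
(Checking all 27 profiles: 1 has a profitable deviation, 26 do not.)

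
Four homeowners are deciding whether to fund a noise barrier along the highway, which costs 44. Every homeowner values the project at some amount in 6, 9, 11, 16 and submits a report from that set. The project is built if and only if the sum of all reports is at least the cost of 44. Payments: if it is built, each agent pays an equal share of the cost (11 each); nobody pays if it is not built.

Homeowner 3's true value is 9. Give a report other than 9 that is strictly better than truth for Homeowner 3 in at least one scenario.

Suppose Homeowner 1 reports 9, Homeowner 2 reports 11 and Homeowner 4 reports 16.
Report 9: project built, pays 11, utility 9 - 11 = -2.
Report 6: project not built, utility 0.
So reporting 6 beats truth here (0 > -2).

6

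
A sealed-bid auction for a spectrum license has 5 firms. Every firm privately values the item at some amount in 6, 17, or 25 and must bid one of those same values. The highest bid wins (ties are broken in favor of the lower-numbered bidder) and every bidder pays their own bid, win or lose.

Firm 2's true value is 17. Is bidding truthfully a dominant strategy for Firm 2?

No

Consider the case where Firm 1 bids 6, Firm 3 bids 6, Firm 4 bids 6 and Firm 5 bids 25.
Truthful bid 17: loses but pays 17, utility -17.
Bid 6 instead: loses but pays 6, utility -6.
Since -6 > -17, bidding 6 is strictly better here, so truthful bidding is not dominant.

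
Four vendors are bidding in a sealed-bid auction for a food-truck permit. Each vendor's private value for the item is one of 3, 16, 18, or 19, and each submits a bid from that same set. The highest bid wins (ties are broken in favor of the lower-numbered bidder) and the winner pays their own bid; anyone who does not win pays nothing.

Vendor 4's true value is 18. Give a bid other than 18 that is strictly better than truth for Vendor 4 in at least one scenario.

16

Suppose Vendor 1 bids 3, Vendor 2 bids 3 and Vendor 3 bids 3.
Bid 18: wins, pays 18, utility 18 - 18 = 0.
Bid 16: wins, pays 16, utility 18 - 16 = 2.
So bidding 16 beats truth here (2 > 0).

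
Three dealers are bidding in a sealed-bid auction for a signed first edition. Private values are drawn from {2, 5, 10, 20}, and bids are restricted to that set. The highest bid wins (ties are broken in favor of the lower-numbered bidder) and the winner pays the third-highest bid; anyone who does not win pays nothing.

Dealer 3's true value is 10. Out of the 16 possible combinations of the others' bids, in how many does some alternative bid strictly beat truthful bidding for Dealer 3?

Others bid (2, 10): truth gives 0; bid 20 gives 8 > 0. Violating.
Others bid (5, 10): truth gives 0; bid 20 gives 5 > 0. Violating.
Others bid (10, 2): truth gives 0; bid 20 gives 8 > 0. Violating.
Others bid (10, 5): truth gives 0; bid 20 gives 5 > 0. Violating.
Others bid (2, 2): truth gives 8; no alternative beats it.
Others bid (2, 5): truth gives 8; no alternative beats it.
(Checking all 16 profiles: 4 have a profitable deviation, 12 do not.)

4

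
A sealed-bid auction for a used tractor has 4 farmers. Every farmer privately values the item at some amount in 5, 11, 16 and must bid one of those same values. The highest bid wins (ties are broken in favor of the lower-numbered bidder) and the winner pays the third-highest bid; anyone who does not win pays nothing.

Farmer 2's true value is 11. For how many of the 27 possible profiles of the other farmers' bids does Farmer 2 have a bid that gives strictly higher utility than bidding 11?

3

Others bid (5, 5, 16): truth gives 0; bid 16 gives 6 > 0. Violating.
Others bid (5, 16, 5): truth gives 0; bid 16 gives 6 > 0. Violating.
Others bid (11, 5, 5): truth gives 0; bid 16 gives 6 > 0. Violating.
Others bid (5, 5, 5): truth gives 6; no alternative beats it.
Others bid (5, 5, 11): truth gives 6; no alternative beats it.
(Checking all 27 profiles: 3 have a profitable deviation, 24 do not.)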